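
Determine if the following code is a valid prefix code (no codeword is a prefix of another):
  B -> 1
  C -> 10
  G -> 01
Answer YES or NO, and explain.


Checking each pair (does one codeword prefix another?):
  B='1' vs C='10': prefix -- VIOLATION

NO -- this is NOT a valid prefix code. B (1) is a prefix of C (10).


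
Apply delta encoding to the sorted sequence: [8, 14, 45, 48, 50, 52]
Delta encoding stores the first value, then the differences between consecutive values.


First value: 8
Deltas:
  14 - 8 = 6
  45 - 14 = 31
  48 - 45 = 3
  50 - 48 = 2
  52 - 50 = 2


Delta encoded: [8, 6, 31, 3, 2, 2]


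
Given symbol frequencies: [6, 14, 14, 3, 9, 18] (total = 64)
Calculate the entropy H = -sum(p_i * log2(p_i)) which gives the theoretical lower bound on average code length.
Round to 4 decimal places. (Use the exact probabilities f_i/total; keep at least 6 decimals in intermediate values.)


Per-symbol terms -p_i * log2(p_i) with p_i = f_i/64:
  p = 6/64 = 0.093750: log2(p) = -3.415037, -p*log2(p) = 0.320160
  p = 14/64 = 0.218750: log2(p) = -2.192645, -p*log2(p) = 0.479641
  p = 14/64 = 0.218750: log2(p) = -2.192645, -p*log2(p) = 0.479641
  p = 3/64 = 0.046875: log2(p) = -4.415037, -p*log2(p) = 0.206955
  p = 9/64 = 0.140625: log2(p) = -2.830075, -p*log2(p) = 0.397979
  p = 18/64 = 0.281250: log2(p) = -1.830075, -p*log2(p) = 0.514709
H = 0.320160 + 0.479641 + 0.479641 + 0.206955 + 0.397979 + 0.514709 = 2.399085

H = 2.3991 bits/symbol


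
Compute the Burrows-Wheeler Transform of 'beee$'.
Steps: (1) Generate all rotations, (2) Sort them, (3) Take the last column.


Rotations (sorted):
  0: $beee -> last char: e
  1: beee$ -> last char: $
  2: e$bee -> last char: e
  3: ee$be -> last char: e
  4: eee$b -> last char: b


BWT = e$eeb


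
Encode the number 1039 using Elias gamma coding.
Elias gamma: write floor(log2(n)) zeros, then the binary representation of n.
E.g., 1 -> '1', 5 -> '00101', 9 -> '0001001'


num_bits = floor(log2(1039)) + 1 = 11
leading_zeros = num_bits - 1 = 10
binary(1039) = 10000001111

Elias gamma(1039) = '0000000000' + '10000001111' = 000000000010000001111 (21 bits)


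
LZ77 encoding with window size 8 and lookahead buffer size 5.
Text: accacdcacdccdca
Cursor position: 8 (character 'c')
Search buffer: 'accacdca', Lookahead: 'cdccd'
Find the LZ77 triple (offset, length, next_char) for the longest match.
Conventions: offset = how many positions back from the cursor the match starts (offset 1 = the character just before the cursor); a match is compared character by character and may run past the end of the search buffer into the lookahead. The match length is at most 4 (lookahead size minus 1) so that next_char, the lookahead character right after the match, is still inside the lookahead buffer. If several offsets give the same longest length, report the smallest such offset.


Try each offset into the search buffer:
  offset=1 (pos 7, char 'a'): match length 0
  offset=2 (pos 6, char 'c'): match length 1
  offset=3 (pos 5, char 'd'): match length 0
  offset=4 (pos 4, char 'c'): match length 3
  offset=5 (pos 3, char 'a'): match length 0
  offset=6 (pos 2, char 'c'): match length 1
  offset=7 (pos 1, char 'c'): match length 1
  offset=8 (pos 0, char 'a'): match length 0
Longest match has length 3 at offset 4.
next_char = character at position 8 + 3 = 11 -> 'c'

Best match: offset=4, length=3 (matching 'cdc' starting at position 4)
LZ77 triple: (4, 3, 'c')


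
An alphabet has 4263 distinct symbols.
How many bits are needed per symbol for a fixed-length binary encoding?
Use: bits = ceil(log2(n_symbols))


log2(4263) = 12.0577
Bracket: 2^12 = 4096 < 4263 <= 2^13 = 8192
So ceil(log2(4263)) = 13

bits = ceil(log2(4263)) = ceil(12.0577) = 13 bits


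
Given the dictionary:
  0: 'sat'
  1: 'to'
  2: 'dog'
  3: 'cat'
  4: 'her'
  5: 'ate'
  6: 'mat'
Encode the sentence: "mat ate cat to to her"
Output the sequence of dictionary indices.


Look up each word in the dictionary:
  'mat' -> 6
  'ate' -> 5
  'cat' -> 3
  'to' -> 1
  'to' -> 1
  'her' -> 4

Encoded: [6, 5, 3, 1, 1, 4]


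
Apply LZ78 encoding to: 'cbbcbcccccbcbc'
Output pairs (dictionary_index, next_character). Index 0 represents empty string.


LZ78 encoding steps:
Dictionary: {0: ''}
Step 1: w='' (idx 0), next='c' -> output (0, 'c'), add 'c' as idx 1
Step 2: w='' (idx 0), next='b' -> output (0, 'b'), add 'b' as idx 2
Step 3: w='b' (idx 2), next='c' -> output (2, 'c'), add 'bc' as idx 3
Step 4: w='bc' (idx 3), next='c' -> output (3, 'c'), add 'bcc' as idx 4
Step 5: w='c' (idx 1), next='c' -> output (1, 'c'), add 'cc' as idx 5
Step 6: w='c' (idx 1), next='b' -> output (1, 'b'), add 'cb' as idx 6
Step 7: w='cb' (idx 6), next='c' -> output (6, 'c'), add 'cbc' as idx 7


Encoded: [(0, 'c'), (0, 'b'), (2, 'c'), (3, 'c'), (1, 'c'), (1, 'b'), (6, 'c')]


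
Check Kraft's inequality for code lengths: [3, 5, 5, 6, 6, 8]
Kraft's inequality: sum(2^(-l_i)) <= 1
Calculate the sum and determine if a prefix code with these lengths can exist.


Sum = 2^(-3) + 2^(-5) + 2^(-5) + 2^(-6) + 2^(-6) + 2^(-8)
    = 0.125 + 0.03125 + 0.03125 + 0.015625 + 0.015625 + 0.00390625
    = 57/256 = 0.22265625
Since 0.22265625 <= 1, Kraft's inequality IS satisfied.
A prefix code with these lengths CAN exist.

Kraft sum = 0.22265625. Satisfied.


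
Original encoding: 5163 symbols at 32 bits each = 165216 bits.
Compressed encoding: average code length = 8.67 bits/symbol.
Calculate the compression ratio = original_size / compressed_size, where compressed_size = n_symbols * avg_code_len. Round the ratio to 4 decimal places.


original_size = n_symbols * orig_bits = 5163 * 32 = 165216 bits
compressed_size = n_symbols * avg_code_len = 5163 * 8.67 = 44763.21 bits
ratio = original_size / compressed_size = 165216 / 44763.21 = 3.6909

Compression ratio = 3.6909


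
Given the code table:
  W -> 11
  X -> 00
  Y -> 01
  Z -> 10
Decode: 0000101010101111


Decoding:
00 -> X
00 -> X
10 -> Z
10 -> Z
10 -> Z
10 -> Z
11 -> W
11 -> W


Result: XXZZZZWW


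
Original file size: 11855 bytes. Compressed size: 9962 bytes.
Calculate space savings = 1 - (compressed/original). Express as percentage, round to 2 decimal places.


ratio = compressed/original = 9962/11855 = 0.840321
savings = 1 - ratio = 1 - 0.840321 = 0.159679
as a percentage: 0.159679 * 100 = 15.97%

Space savings = 1 - 9962/11855 = 15.97%


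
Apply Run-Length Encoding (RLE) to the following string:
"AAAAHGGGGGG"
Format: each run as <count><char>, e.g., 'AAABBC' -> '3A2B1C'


Scanning runs left to right:
  i=0: run of 'A' x 4 -> '4A'
  i=4: run of 'H' x 1 -> '1H'
  i=5: run of 'G' x 6 -> '6G'

RLE = 4A1H6G


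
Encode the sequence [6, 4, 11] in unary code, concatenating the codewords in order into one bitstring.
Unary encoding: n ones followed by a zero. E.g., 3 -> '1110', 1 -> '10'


Encode each number as n ones followed by a terminating 0:
  6 -> 1111110 (7 bits)
  4 -> 11110 (5 bits)
  11 -> 111111111110 (12 bits)
Total length = 7 + 5 + 12 = 24 bits.

Unary([6, 4, 11]) = 111111011110111111111110 (24 bits)


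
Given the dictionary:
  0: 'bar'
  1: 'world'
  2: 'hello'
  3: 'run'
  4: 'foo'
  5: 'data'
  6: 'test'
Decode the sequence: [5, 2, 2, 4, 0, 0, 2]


Look up each index in the dictionary:
  5 -> 'data'
  2 -> 'hello'
  2 -> 'hello'
  4 -> 'foo'
  0 -> 'bar'
  0 -> 'bar'
  2 -> 'hello'

Decoded: "data hello hello foo bar bar hello"


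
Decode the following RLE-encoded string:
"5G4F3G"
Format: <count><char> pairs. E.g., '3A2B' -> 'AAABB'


Expanding each <count><char> pair:
  5G -> 'GGGGG'
  4F -> 'FFFF'
  3G -> 'GGG'

Decoded = GGGGGFFFFGGG


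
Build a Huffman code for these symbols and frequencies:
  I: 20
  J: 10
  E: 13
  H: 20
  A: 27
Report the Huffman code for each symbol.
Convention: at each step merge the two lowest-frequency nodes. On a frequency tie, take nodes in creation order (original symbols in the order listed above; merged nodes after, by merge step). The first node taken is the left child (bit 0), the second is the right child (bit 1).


Huffman tree construction:
Step 1: Merge J(10) + E(13) = 23
Step 2: Merge I(20) + H(20) = 40
Step 3: Merge (J+E)(23) + A(27) = 50
Step 4: Merge (I+H)(40) + ((J+E)+A)(50) = 90
Read each symbol's code off the tree from the root (left child = 0, right child = 1).

Codes:
  I: 00 (length 2)
  J: 100 (length 3)
  E: 101 (length 3)
  H: 01 (length 2)
  A: 11 (length 2)
Average code length: 203/90 = 2.2556 bits/symbol


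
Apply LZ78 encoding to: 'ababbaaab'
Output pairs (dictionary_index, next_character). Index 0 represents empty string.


LZ78 encoding steps:
Dictionary: {0: ''}
Step 1: w='' (idx 0), next='a' -> output (0, 'a'), add 'a' as idx 1
Step 2: w='' (idx 0), next='b' -> output (0, 'b'), add 'b' as idx 2
Step 3: w='a' (idx 1), next='b' -> output (1, 'b'), add 'ab' as idx 3
Step 4: w='b' (idx 2), next='a' -> output (2, 'a'), add 'ba' as idx 4
Step 5: w='a' (idx 1), next='a' -> output (1, 'a'), add 'aa' as idx 5
Step 6: w='b' (idx 2), end of input -> output (2, '')


Encoded: [(0, 'a'), (0, 'b'), (1, 'b'), (2, 'a'), (1, 'a'), (2, '')]


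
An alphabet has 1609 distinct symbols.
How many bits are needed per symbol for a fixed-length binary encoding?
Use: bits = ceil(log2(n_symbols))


log2(1609) = 10.6519
Bracket: 2^10 = 1024 < 1609 <= 2^11 = 2048
So ceil(log2(1609)) = 11

bits = ceil(log2(1609)) = ceil(10.6519) = 11 bits


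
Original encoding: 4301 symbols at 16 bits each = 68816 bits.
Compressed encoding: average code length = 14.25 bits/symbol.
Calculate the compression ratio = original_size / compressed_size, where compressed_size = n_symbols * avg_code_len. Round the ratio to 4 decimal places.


original_size = n_symbols * orig_bits = 4301 * 16 = 68816 bits
compressed_size = n_symbols * avg_code_len = 4301 * 14.25 = 61289.25 bits
ratio = original_size / compressed_size = 68816 / 61289.25 = 1.1228

Compression ratio = 1.1228


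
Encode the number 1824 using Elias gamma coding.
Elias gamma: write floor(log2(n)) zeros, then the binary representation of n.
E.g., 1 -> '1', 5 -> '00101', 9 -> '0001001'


num_bits = floor(log2(1824)) + 1 = 11
leading_zeros = num_bits - 1 = 10
binary(1824) = 11100100000

Elias gamma(1824) = '0000000000' + '11100100000' = 000000000011100100000 (21 bits)


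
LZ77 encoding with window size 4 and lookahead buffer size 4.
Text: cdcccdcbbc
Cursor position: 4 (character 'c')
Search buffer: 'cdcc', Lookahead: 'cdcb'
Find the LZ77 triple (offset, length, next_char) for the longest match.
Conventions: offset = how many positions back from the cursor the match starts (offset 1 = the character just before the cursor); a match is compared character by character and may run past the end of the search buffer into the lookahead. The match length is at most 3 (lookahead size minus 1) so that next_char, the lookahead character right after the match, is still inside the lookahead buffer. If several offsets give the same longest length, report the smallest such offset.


Try each offset into the search buffer:
  offset=1 (pos 3, char 'c'): match length 1
  offset=2 (pos 2, char 'c'): match length 1
  offset=3 (pos 1, char 'd'): match length 0
  offset=4 (pos 0, char 'c'): match length 3
Longest match has length 3 at offset 4.
next_char = character at position 4 + 3 = 7 -> 'b'

Best match: offset=4, length=3 (matching 'cdc' starting at position 0)
LZ77 triple: (4, 3, 'b')


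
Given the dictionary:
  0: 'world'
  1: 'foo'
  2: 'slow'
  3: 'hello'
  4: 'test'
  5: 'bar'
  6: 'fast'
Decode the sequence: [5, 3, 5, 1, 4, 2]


Look up each index in the dictionary:
  5 -> 'bar'
  3 -> 'hello'
  5 -> 'bar'
  1 -> 'foo'
  4 -> 'test'
  2 -> 'slow'

Decoded: "bar hello bar foo test slow"


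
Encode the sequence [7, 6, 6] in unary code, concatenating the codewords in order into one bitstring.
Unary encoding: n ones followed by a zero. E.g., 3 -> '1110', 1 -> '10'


Encode each number as n ones followed by a terminating 0:
  7 -> 11111110 (8 bits)
  6 -> 1111110 (7 bits)
  6 -> 1111110 (7 bits)
Total length = 8 + 7 + 7 = 22 bits.

Unary([7, 6, 6]) = 1111111011111101111110 (22 bits)


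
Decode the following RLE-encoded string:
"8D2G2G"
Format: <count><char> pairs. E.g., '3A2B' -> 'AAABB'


Expanding each <count><char> pair:
  8D -> 'DDDDDDDD'
  2G -> 'GG'
  2G -> 'GG'

Decoded = DDDDDDDDGGGG


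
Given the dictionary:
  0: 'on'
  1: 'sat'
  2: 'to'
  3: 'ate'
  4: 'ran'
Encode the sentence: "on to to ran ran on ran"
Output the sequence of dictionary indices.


Look up each word in the dictionary:
  'on' -> 0
  'to' -> 2
  'to' -> 2
  'ran' -> 4
  'ran' -> 4
  'on' -> 0
  'ran' -> 4

Encoded: [0, 2, 2, 4, 4, 0, 4]


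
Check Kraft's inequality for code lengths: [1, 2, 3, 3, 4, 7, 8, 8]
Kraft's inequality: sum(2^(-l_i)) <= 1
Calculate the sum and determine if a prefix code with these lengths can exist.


Sum = 2^(-1) + 2^(-2) + 2^(-3) + 2^(-3) + 2^(-4) + 2^(-7) + 2^(-8) + 2^(-8)
    = 0.5 + 0.25 + 0.125 + 0.125 + 0.0625 + 0.0078125 + 0.00390625 + 0.00390625
    = 276/256 = 1.078125
Since 1.078125 > 1, Kraft's inequality is NOT satisfied.
A prefix code with these lengths CANNOT exist.

Kraft sum = 1.078125. Not satisfied.


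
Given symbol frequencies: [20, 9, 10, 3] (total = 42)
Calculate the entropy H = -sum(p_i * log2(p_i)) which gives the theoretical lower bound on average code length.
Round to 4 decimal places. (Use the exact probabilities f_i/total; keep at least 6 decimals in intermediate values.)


Per-symbol terms -p_i * log2(p_i) with p_i = f_i/42:
  p = 20/42 = 0.476190: log2(p) = -1.070389, -p*log2(p) = 0.509709
  p = 9/42 = 0.214286: log2(p) = -2.222392, -p*log2(p) = 0.476227
  p = 10/42 = 0.238095: log2(p) = -2.070389, -p*log2(p) = 0.492950
  p = 3/42 = 0.071429: log2(p) = -3.807355, -p*log2(p) = 0.271954
H = 0.509709 + 0.476227 + 0.492950 + 0.271954 = 1.750840

H = 1.7508 bits/symbol


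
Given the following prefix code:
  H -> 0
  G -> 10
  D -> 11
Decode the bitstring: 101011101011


Decoding step by step:
Bits 10 -> G
Bits 10 -> G
Bits 11 -> D
Bits 10 -> G
Bits 10 -> G
Bits 11 -> D


Decoded message: GGDGGD


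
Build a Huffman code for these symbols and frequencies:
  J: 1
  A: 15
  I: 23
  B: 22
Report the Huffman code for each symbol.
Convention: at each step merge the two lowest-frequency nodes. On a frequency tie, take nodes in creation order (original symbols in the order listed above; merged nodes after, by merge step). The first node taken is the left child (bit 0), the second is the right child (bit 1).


Huffman tree construction:
Step 1: Merge J(1) + A(15) = 16
Step 2: Merge (J+A)(16) + B(22) = 38
Step 3: Merge I(23) + ((J+A)+B)(38) = 61
Read each symbol's code off the tree from the root (left child = 0, right child = 1).

Codes:
  J: 100 (length 3)
  A: 101 (length 3)
  I: 0 (length 1)
  B: 11 (length 2)
Average code length: 115/61 = 1.8852 bits/symbol


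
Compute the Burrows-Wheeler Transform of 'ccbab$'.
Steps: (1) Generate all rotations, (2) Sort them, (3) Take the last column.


Rotations (sorted):
  0: $ccbab -> last char: b
  1: ab$ccb -> last char: b
  2: b$ccba -> last char: a
  3: bab$cc -> last char: c
  4: cbab$c -> last char: c
  5: ccbab$ -> last char: $


BWT = bbacc$


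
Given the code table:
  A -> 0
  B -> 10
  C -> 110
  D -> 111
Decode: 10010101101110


Decoding:
10 -> B
0 -> A
10 -> B
10 -> B
110 -> C
111 -> D
0 -> A


Result: BABBCDA


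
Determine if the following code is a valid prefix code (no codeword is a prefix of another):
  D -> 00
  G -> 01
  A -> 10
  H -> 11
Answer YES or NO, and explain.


Checking each pair (does one codeword prefix another?):
  D='00' vs G='01': no prefix
  D='00' vs A='10': no prefix
  D='00' vs H='11': no prefix
  G='01' vs D='00': no prefix
  G='01' vs A='10': no prefix
  G='01' vs H='11': no prefix
  A='10' vs D='00': no prefix
  A='10' vs G='01': no prefix
  A='10' vs H='11': no prefix
  H='11' vs D='00': no prefix
  H='11' vs G='01': no prefix
  H='11' vs A='10': no prefix
No violation found over all pairs.

YES -- this is a valid prefix code. No codeword is a prefix of any other codeword.


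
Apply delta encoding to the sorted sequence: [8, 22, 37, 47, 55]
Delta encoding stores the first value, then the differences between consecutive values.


First value: 8
Deltas:
  22 - 8 = 14
  37 - 22 = 15
  47 - 37 = 10
  55 - 47 = 8


Delta encoded: [8, 14, 15, 10, 8]


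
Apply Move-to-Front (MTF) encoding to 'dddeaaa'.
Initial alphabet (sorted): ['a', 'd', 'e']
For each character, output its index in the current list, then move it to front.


MTF encoding:
'd': index 1 in ['a', 'd', 'e'] -> ['d', 'a', 'e']
'd': index 0 in ['d', 'a', 'e'] -> ['d', 'a', 'e']
'd': index 0 in ['d', 'a', 'e'] -> ['d', 'a', 'e']
'e': index 2 in ['d', 'a', 'e'] -> ['e', 'd', 'a']
'a': index 2 in ['e', 'd', 'a'] -> ['a', 'e', 'd']
'a': index 0 in ['a', 'e', 'd'] -> ['a', 'e', 'd']
'a': index 0 in ['a', 'e', 'd'] -> ['a', 'e', 'd']


Output: [1, 0, 0, 2, 2, 0, 0]


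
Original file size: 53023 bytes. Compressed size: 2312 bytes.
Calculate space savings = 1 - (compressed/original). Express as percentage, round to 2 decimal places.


ratio = compressed/original = 2312/53023 = 0.043604
savings = 1 - ratio = 1 - 0.043604 = 0.956396
as a percentage: 0.956396 * 100 = 95.64%

Space savings = 1 - 2312/53023 = 95.64%


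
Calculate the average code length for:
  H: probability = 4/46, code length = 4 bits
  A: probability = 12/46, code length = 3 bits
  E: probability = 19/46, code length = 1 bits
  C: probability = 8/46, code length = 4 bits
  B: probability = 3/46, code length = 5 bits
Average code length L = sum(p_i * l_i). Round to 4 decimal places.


Weighted contributions p_i * l_i:
  H: (4/46) * 4 = 16/46
  A: (12/46) * 3 = 36/46
  E: (19/46) * 1 = 19/46
  C: (8/46) * 4 = 32/46
  B: (3/46) * 5 = 15/46
Sum = (16 + 36 + 19 + 32 + 15)/46 = 118/46

L = 118/46 = 2.5652 bits/symbol


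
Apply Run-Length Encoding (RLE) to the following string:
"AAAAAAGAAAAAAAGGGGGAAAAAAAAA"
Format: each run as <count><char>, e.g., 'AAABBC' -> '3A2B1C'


Scanning runs left to right:
  i=0: run of 'A' x 6 -> '6A'
  i=6: run of 'G' x 1 -> '1G'
  i=7: run of 'A' x 7 -> '7A'
  i=14: run of 'G' x 5 -> '5G'
  i=19: run of 'A' x 9 -> '9A'

RLE = 6A1G7A5G9A


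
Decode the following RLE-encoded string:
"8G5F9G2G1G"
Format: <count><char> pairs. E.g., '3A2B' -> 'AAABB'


Expanding each <count><char> pair:
  8G -> 'GGGGGGGG'
  5F -> 'FFFFF'
  9G -> 'GGGGGGGGG'
  2G -> 'GG'
  1G -> 'G'

Decoded = GGGGGGGGFFFFFGGGGGGGGGGGG


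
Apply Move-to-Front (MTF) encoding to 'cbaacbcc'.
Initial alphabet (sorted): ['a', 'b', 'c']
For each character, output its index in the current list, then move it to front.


MTF encoding:
'c': index 2 in ['a', 'b', 'c'] -> ['c', 'a', 'b']
'b': index 2 in ['c', 'a', 'b'] -> ['b', 'c', 'a']
'a': index 2 in ['b', 'c', 'a'] -> ['a', 'b', 'c']
'a': index 0 in ['a', 'b', 'c'] -> ['a', 'b', 'c']
'c': index 2 in ['a', 'b', 'c'] -> ['c', 'a', 'b']
'b': index 2 in ['c', 'a', 'b'] -> ['b', 'c', 'a']
'c': index 1 in ['b', 'c', 'a'] -> ['c', 'b', 'a']
'c': index 0 in ['c', 'b', 'a'] -> ['c', 'b', 'a']


Output: [2, 2, 2, 0, 2, 2, 1, 0]


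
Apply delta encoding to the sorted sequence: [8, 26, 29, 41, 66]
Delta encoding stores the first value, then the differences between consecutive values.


First value: 8
Deltas:
  26 - 8 = 18
  29 - 26 = 3
  41 - 29 = 12
  66 - 41 = 25


Delta encoded: [8, 18, 3, 12, 25]


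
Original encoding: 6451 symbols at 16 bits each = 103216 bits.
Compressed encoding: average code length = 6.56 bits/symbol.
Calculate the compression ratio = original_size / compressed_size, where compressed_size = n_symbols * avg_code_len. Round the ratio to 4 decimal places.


original_size = n_symbols * orig_bits = 6451 * 16 = 103216 bits
compressed_size = n_symbols * avg_code_len = 6451 * 6.56 = 42318.56 bits
ratio = original_size / compressed_size = 103216 / 42318.56 = 2.439

Compression ratio = 2.439


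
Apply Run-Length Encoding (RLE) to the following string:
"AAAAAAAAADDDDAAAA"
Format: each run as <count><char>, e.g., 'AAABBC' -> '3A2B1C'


Scanning runs left to right:
  i=0: run of 'A' x 9 -> '9A'
  i=9: run of 'D' x 4 -> '4D'
  i=13: run of 'A' x 4 -> '4A'

RLE = 9A4D4A


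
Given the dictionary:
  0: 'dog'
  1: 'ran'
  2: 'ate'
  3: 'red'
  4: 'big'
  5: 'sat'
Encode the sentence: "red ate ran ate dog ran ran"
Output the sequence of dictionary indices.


Look up each word in the dictionary:
  'red' -> 3
  'ate' -> 2
  'ran' -> 1
  'ate' -> 2
  'dog' -> 0
  'ran' -> 1
  'ran' -> 1

Encoded: [3, 2, 1, 2, 0, 1, 1]


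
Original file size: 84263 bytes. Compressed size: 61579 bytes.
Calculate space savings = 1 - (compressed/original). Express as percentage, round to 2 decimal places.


ratio = compressed/original = 61579/84263 = 0.730795
savings = 1 - ratio = 1 - 0.730795 = 0.269205
as a percentage: 0.269205 * 100 = 26.92%

Space savings = 1 - 61579/84263 = 26.92%


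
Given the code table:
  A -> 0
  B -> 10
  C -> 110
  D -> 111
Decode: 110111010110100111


Decoding:
110 -> C
111 -> D
0 -> A
10 -> B
110 -> C
10 -> B
0 -> A
111 -> D


Result: CDABCBAD


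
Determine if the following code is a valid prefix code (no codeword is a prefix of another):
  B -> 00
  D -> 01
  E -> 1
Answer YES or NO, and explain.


Checking each pair (does one codeword prefix another?):
  B='00' vs D='01': no prefix
  B='00' vs E='1': no prefix
  D='01' vs B='00': no prefix
  D='01' vs E='1': no prefix
  E='1' vs B='00': no prefix
  E='1' vs D='01': no prefix
No violation found over all pairs.

YES -- this is a valid prefix code. No codeword is a prefix of any other codeword.


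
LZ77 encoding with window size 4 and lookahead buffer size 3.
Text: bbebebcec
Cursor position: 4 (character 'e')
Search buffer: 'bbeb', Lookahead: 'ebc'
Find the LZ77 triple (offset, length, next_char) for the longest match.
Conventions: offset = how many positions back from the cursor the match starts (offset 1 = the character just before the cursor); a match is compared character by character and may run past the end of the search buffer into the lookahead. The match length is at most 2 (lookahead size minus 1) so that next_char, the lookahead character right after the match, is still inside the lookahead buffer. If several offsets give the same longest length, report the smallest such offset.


Try each offset into the search buffer:
  offset=1 (pos 3, char 'b'): match length 0
  offset=2 (pos 2, char 'e'): match length 2
  offset=3 (pos 1, char 'b'): match length 0
  offset=4 (pos 0, char 'b'): match length 0
Longest match has length 2 at offset 2.
next_char = character at position 4 + 2 = 6 -> 'c'

Best match: offset=2, length=2 (matching 'eb' starting at position 2)
LZ77 triple: (2, 2, 'c')


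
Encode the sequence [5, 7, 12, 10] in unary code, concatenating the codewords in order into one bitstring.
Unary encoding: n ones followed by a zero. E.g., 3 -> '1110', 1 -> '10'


Encode each number as n ones followed by a terminating 0:
  5 -> 111110 (6 bits)
  7 -> 11111110 (8 bits)
  12 -> 1111111111110 (13 bits)
  10 -> 11111111110 (11 bits)
Total length = 6 + 8 + 13 + 11 = 38 bits.

Unary([5, 7, 12, 10]) = 11111011111110111111111111011111111110 (38 bits)


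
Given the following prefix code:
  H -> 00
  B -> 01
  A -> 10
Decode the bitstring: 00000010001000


Decoding step by step:
Bits 00 -> H
Bits 00 -> H
Bits 00 -> H
Bits 10 -> A
Bits 00 -> H
Bits 10 -> A
Bits 00 -> H


Decoded message: HHHAHAH


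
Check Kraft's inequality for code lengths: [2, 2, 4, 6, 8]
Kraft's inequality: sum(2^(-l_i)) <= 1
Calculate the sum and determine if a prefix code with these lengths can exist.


Sum = 2^(-2) + 2^(-2) + 2^(-4) + 2^(-6) + 2^(-8)
    = 0.25 + 0.25 + 0.0625 + 0.015625 + 0.00390625
    = 149/256 = 0.58203125
Since 0.58203125 <= 1, Kraft's inequality IS satisfied.
A prefix code with these lengths CAN exist.

Kraft sum = 0.58203125. Satisfied.


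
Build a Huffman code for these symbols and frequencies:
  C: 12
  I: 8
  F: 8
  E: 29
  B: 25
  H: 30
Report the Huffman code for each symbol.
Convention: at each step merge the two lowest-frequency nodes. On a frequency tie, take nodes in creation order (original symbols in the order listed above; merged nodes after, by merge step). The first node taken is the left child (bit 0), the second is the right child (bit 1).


Huffman tree construction:
Step 1: Merge I(8) + F(8) = 16
Step 2: Merge C(12) + (I+F)(16) = 28
Step 3: Merge B(25) + (C+(I+F))(28) = 53
Step 4: Merge E(29) + H(30) = 59
Step 5: Merge (B+(C+(I+F)))(53) + (E+H)(59) = 112
Read each symbol's code off the tree from the root (left child = 0, right child = 1).

Codes:
  C: 010 (length 3)
  I: 0110 (length 4)
  F: 0111 (length 4)
  E: 10 (length 2)
  B: 00 (length 2)
  H: 11 (length 2)
Average code length: 268/112 = 2.3929 bits/symbol


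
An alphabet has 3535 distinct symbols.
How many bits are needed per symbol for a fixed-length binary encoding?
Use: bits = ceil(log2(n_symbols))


log2(3535) = 11.7875
Bracket: 2^11 = 2048 < 3535 <= 2^12 = 4096
So ceil(log2(3535)) = 12

bits = ceil(log2(3535)) = ceil(11.7875) = 12 bits


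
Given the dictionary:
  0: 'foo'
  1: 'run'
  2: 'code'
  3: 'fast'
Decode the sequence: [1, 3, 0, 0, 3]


Look up each index in the dictionary:
  1 -> 'run'
  3 -> 'fast'
  0 -> 'foo'
  0 -> 'foo'
  3 -> 'fast'

Decoded: "run fast foo foo fast"


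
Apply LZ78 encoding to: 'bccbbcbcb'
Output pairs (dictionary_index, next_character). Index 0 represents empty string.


LZ78 encoding steps:
Dictionary: {0: ''}
Step 1: w='' (idx 0), next='b' -> output (0, 'b'), add 'b' as idx 1
Step 2: w='' (idx 0), next='c' -> output (0, 'c'), add 'c' as idx 2
Step 3: w='c' (idx 2), next='b' -> output (2, 'b'), add 'cb' as idx 3
Step 4: w='b' (idx 1), next='c' -> output (1, 'c'), add 'bc' as idx 4
Step 5: w='bc' (idx 4), next='b' -> output (4, 'b'), add 'bcb' as idx 5


Encoded: [(0, 'b'), (0, 'c'), (2, 'b'), (1, 'c'), (4, 'b')]


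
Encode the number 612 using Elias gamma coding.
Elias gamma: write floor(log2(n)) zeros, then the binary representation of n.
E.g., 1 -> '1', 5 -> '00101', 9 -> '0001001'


num_bits = floor(log2(612)) + 1 = 10
leading_zeros = num_bits - 1 = 9
binary(612) = 1001100100

Elias gamma(612) = '000000000' + '1001100100' = 0000000001001100100 (19 bits)


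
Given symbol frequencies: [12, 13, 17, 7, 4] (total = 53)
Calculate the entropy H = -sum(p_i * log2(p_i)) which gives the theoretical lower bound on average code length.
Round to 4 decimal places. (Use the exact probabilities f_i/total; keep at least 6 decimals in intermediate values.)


Per-symbol terms -p_i * log2(p_i) with p_i = f_i/53:
  p = 12/53 = 0.226415: log2(p) = -2.142958, -p*log2(p) = 0.485198
  p = 13/53 = 0.245283: log2(p) = -2.027481, -p*log2(p) = 0.497307
  p = 17/53 = 0.320755: log2(p) = -1.640458, -p*log2(p) = 0.526185
  p = 7/53 = 0.132075: log2(p) = -2.920566, -p*log2(p) = 0.385735
  p = 4/53 = 0.075472: log2(p) = -3.727920, -p*log2(p) = 0.281352
H = 0.485198 + 0.497307 + 0.526185 + 0.385735 + 0.281352 = 2.175777

H = 2.1758 bits/symbol


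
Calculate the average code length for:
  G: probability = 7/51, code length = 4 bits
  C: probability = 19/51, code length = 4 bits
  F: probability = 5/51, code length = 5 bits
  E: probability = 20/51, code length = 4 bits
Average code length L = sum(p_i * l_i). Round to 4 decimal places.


Weighted contributions p_i * l_i:
  G: (7/51) * 4 = 28/51
  C: (19/51) * 4 = 76/51
  F: (5/51) * 5 = 25/51
  E: (20/51) * 4 = 80/51
Sum = (28 + 76 + 25 + 80)/51 = 209/51

L = 209/51 = 4.0980 bits/symbol


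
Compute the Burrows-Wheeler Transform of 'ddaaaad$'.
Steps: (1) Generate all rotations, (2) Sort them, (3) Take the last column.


Rotations (sorted):
  0: $ddaaaad -> last char: d
  1: aaaad$dd -> last char: d
  2: aaad$dda -> last char: a
  3: aad$ddaa -> last char: a
  4: ad$ddaaa -> last char: a
  5: d$ddaaaa -> last char: a
  6: daaaad$d -> last char: d
  7: ddaaaad$ -> last char: $


BWT = ddaaaad$


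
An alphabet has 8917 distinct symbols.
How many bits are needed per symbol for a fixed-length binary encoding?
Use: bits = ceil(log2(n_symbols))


log2(8917) = 13.1223
Bracket: 2^13 = 8192 < 8917 <= 2^14 = 16384
So ceil(log2(8917)) = 14

bits = ceil(log2(8917)) = ceil(13.1223) = 14 bits


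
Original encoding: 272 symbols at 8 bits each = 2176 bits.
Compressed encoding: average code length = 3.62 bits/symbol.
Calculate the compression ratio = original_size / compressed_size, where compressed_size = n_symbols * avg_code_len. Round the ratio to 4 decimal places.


original_size = n_symbols * orig_bits = 272 * 8 = 2176 bits
compressed_size = n_symbols * avg_code_len = 272 * 3.62 = 984.64 bits
ratio = original_size / compressed_size = 2176 / 984.64 = 2.2099

Compression ratio = 2.2099


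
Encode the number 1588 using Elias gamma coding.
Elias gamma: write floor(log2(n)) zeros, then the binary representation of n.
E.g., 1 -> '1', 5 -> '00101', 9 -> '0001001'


num_bits = floor(log2(1588)) + 1 = 11
leading_zeros = num_bits - 1 = 10
binary(1588) = 11000110100

Elias gamma(1588) = '0000000000' + '11000110100' = 000000000011000110100 (21 bits)


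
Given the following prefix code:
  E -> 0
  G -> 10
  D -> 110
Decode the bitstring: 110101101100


Decoding step by step:
Bits 110 -> D
Bits 10 -> G
Bits 110 -> D
Bits 110 -> D
Bits 0 -> E


Decoded message: DGDDE


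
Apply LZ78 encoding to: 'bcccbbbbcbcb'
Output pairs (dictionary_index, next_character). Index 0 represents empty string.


LZ78 encoding steps:
Dictionary: {0: ''}
Step 1: w='' (idx 0), next='b' -> output (0, 'b'), add 'b' as idx 1
Step 2: w='' (idx 0), next='c' -> output (0, 'c'), add 'c' as idx 2
Step 3: w='c' (idx 2), next='c' -> output (2, 'c'), add 'cc' as idx 3
Step 4: w='b' (idx 1), next='b' -> output (1, 'b'), add 'bb' as idx 4
Step 5: w='bb' (idx 4), next='c' -> output (4, 'c'), add 'bbc' as idx 5
Step 6: w='b' (idx 1), next='c' -> output (1, 'c'), add 'bc' as idx 6
Step 7: w='b' (idx 1), end of input -> output (1, '')


Encoded: [(0, 'b'), (0, 'c'), (2, 'c'), (1, 'b'), (4, 'c'), (1, 'c'), (1, '')]


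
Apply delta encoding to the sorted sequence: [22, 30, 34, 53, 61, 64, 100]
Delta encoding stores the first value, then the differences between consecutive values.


First value: 22
Deltas:
  30 - 22 = 8
  34 - 30 = 4
  53 - 34 = 19
  61 - 53 = 8
  64 - 61 = 3
  100 - 64 = 36


Delta encoded: [22, 8, 4, 19, 8, 3, 36]


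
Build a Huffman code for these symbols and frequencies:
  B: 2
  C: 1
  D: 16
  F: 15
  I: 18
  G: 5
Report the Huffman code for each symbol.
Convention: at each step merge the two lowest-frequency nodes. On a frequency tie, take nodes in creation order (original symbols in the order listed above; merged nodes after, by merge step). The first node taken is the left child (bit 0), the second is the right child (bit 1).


Huffman tree construction:
Step 1: Merge C(1) + B(2) = 3
Step 2: Merge (C+B)(3) + G(5) = 8
Step 3: Merge ((C+B)+G)(8) + F(15) = 23
Step 4: Merge D(16) + I(18) = 34
Step 5: Merge (((C+B)+G)+F)(23) + (D+I)(34) = 57
Read each symbol's code off the tree from the root (left child = 0, right child = 1).

Codes:
  B: 0001 (length 4)
  C: 0000 (length 4)
  D: 10 (length 2)
  F: 01 (length 2)
  I: 11 (length 2)
  G: 001 (length 3)
Average code length: 125/57 = 2.1930 bits/symbol


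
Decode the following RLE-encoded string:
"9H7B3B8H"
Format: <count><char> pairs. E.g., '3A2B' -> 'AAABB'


Expanding each <count><char> pair:
  9H -> 'HHHHHHHHH'
  7B -> 'BBBBBBB'
  3B -> 'BBB'
  8H -> 'HHHHHHHH'

Decoded = HHHHHHHHHBBBBBBBBBBHHHHHHHH


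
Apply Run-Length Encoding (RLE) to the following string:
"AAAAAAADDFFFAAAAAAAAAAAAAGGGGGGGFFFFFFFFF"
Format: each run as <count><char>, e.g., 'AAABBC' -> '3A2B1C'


Scanning runs left to right:
  i=0: run of 'A' x 7 -> '7A'
  i=7: run of 'D' x 2 -> '2D'
  i=9: run of 'F' x 3 -> '3F'
  i=12: run of 'A' x 13 -> '13A'
  i=25: run of 'G' x 7 -> '7G'
  i=32: run of 'F' x 9 -> '9F'

RLE = 7A2D3F13A7G9F


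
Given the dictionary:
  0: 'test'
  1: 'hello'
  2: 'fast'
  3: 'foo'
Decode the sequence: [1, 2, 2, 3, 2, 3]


Look up each index in the dictionary:
  1 -> 'hello'
  2 -> 'fast'
  2 -> 'fast'
  3 -> 'foo'
  2 -> 'fast'
  3 -> 'foo'

Decoded: "hello fast fast foo fast foo"


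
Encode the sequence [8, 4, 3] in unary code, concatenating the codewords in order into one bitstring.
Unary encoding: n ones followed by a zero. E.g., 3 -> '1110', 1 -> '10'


Encode each number as n ones followed by a terminating 0:
  8 -> 111111110 (9 bits)
  4 -> 11110 (5 bits)
  3 -> 1110 (4 bits)
Total length = 9 + 5 + 4 = 18 bits.

Unary([8, 4, 3]) = 111111110111101110 (18 bits)


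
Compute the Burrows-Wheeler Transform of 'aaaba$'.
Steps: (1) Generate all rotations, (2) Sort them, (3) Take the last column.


Rotations (sorted):
  0: $aaaba -> last char: a
  1: a$aaab -> last char: b
  2: aaaba$ -> last char: $
  3: aaba$a -> last char: a
  4: aba$aa -> last char: a
  5: ba$aaa -> last char: a


BWT = ab$aaa


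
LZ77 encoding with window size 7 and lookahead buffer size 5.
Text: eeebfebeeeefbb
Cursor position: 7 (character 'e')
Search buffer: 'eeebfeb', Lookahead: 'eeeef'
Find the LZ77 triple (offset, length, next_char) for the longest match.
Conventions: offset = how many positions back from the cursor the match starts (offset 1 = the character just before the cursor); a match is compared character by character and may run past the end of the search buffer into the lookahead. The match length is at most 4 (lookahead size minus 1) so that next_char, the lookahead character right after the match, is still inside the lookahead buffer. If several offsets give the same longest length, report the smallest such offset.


Try each offset into the search buffer:
  offset=1 (pos 6, char 'b'): match length 0
  offset=2 (pos 5, char 'e'): match length 1
  offset=3 (pos 4, char 'f'): match length 0
  offset=4 (pos 3, char 'b'): match length 0
  offset=5 (pos 2, char 'e'): match length 1
  offset=6 (pos 1, char 'e'): match length 2
  offset=7 (pos 0, char 'e'): match length 3
Longest match has length 3 at offset 7.
next_char = character at position 7 + 3 = 10 -> 'e'

Best match: offset=7, length=3 (matching 'eee' starting at position 0)
LZ77 triple: (7, 3, 'e')


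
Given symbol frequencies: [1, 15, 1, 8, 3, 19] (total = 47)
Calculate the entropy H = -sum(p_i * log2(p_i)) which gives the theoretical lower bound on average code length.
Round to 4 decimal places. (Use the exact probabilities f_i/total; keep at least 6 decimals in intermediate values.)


Per-symbol terms -p_i * log2(p_i) with p_i = f_i/47:
  p = 1/47 = 0.021277: log2(p) = -5.554589, -p*log2(p) = 0.118183
  p = 15/47 = 0.319149: log2(p) = -1.647698, -p*log2(p) = 0.525861
  p = 1/47 = 0.021277: log2(p) = -5.554589, -p*log2(p) = 0.118183
  p = 8/47 = 0.170213: log2(p) = -2.554589, -p*log2(p) = 0.434824
  p = 3/47 = 0.063830: log2(p) = -3.969626, -p*log2(p) = 0.253380
  p = 19/47 = 0.404255: log2(p) = -1.306661, -p*log2(p) = 0.528225
H = 0.118183 + 0.525861 + 0.118183 + 0.434824 + 0.253380 + 0.528225 = 1.978656

H = 1.9787 bits/symbol


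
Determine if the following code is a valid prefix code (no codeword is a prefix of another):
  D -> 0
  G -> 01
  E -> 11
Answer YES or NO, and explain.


Checking each pair (does one codeword prefix another?):
  D='0' vs G='01': prefix -- VIOLATION

NO -- this is NOT a valid prefix code. D (0) is a prefix of G (01).


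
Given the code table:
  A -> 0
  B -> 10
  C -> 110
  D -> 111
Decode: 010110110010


Decoding:
0 -> A
10 -> B
110 -> C
110 -> C
0 -> A
10 -> B


Result: ABCCAB


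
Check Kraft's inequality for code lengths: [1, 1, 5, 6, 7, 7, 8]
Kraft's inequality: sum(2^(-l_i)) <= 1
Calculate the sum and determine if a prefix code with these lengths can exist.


Sum = 2^(-1) + 2^(-1) + 2^(-5) + 2^(-6) + 2^(-7) + 2^(-7) + 2^(-8)
    = 0.5 + 0.5 + 0.03125 + 0.015625 + 0.0078125 + 0.0078125 + 0.00390625
    = 273/256 = 1.06640625
Since 1.06640625 > 1, Kraft's inequality is NOT satisfied.
A prefix code with these lengths CANNOT exist.

Kraft sum = 1.06640625. Not satisfied.


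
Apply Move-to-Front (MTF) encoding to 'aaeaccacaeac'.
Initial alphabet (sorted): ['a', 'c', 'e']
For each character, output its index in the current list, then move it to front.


MTF encoding:
'a': index 0 in ['a', 'c', 'e'] -> ['a', 'c', 'e']
'a': index 0 in ['a', 'c', 'e'] -> ['a', 'c', 'e']
'e': index 2 in ['a', 'c', 'e'] -> ['e', 'a', 'c']
'a': index 1 in ['e', 'a', 'c'] -> ['a', 'e', 'c']
'c': index 2 in ['a', 'e', 'c'] -> ['c', 'a', 'e']
'c': index 0 in ['c', 'a', 'e'] -> ['c', 'a', 'e']
'a': index 1 in ['c', 'a', 'e'] -> ['a', 'c', 'e']
'c': index 1 in ['a', 'c', 'e'] -> ['c', 'a', 'e']
'a': index 1 in ['c', 'a', 'e'] -> ['a', 'c', 'e']
'e': index 2 in ['a', 'c', 'e'] -> ['e', 'a', 'c']
'a': index 1 in ['e', 'a', 'c'] -> ['a', 'e', 'c']
'c': index 2 in ['a', 'e', 'c'] -> ['c', 'a', 'e']


Output: [0, 0, 2, 1, 2, 0, 1, 1, 1, 2, 1, 2]


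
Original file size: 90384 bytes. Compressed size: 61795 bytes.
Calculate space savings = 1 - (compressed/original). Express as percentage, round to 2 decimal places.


ratio = compressed/original = 61795/90384 = 0.683694
savings = 1 - ratio = 1 - 0.683694 = 0.316306
as a percentage: 0.316306 * 100 = 31.63%

Space savings = 1 - 61795/90384 = 31.63%


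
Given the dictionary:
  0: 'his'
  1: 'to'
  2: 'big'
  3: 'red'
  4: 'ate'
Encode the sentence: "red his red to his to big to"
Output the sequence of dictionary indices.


Look up each word in the dictionary:
  'red' -> 3
  'his' -> 0
  'red' -> 3
  'to' -> 1
  'his' -> 0
  'to' -> 1
  'big' -> 2
  'to' -> 1

Encoded: [3, 0, 3, 1, 0, 1, 2, 1]


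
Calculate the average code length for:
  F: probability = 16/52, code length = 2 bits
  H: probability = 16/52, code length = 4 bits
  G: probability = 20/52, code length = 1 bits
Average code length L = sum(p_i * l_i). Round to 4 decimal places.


Weighted contributions p_i * l_i:
  F: (16/52) * 2 = 32/52
  H: (16/52) * 4 = 64/52
  G: (20/52) * 1 = 20/52
Sum = (32 + 64 + 20)/52 = 116/52

L = 116/52 = 2.2308 bits/symbol


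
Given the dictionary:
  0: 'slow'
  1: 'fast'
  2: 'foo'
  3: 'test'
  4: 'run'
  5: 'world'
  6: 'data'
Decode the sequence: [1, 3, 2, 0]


Look up each index in the dictionary:
  1 -> 'fast'
  3 -> 'test'
  2 -> 'foo'
  0 -> 'slow'

Decoded: "fast test foo slow"


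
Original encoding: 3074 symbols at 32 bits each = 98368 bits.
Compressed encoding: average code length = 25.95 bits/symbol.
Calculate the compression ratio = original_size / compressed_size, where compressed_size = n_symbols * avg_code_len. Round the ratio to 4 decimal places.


original_size = n_symbols * orig_bits = 3074 * 32 = 98368 bits
compressed_size = n_symbols * avg_code_len = 3074 * 25.95 = 79770.3 bits
ratio = original_size / compressed_size = 98368 / 79770.3 = 1.2331

Compression ratio = 1.2331


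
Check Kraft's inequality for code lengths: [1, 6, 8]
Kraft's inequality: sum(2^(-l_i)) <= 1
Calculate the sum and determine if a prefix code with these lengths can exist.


Sum = 2^(-1) + 2^(-6) + 2^(-8)
    = 0.5 + 0.015625 + 0.00390625
    = 133/256 = 0.51953125
Since 0.51953125 <= 1, Kraft's inequality IS satisfied.
A prefix code with these lengths CAN exist.

Kraft sum = 0.51953125. Satisfied.


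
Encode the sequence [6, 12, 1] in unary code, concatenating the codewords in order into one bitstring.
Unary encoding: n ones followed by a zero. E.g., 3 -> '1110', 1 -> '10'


Encode each number as n ones followed by a terminating 0:
  6 -> 1111110 (7 bits)
  12 -> 1111111111110 (13 bits)
  1 -> 10 (2 bits)
Total length = 7 + 13 + 2 = 22 bits.

Unary([6, 12, 1]) = 1111110111111111111010 (22 bits)


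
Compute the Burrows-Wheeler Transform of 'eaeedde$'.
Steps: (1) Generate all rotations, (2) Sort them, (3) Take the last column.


Rotations (sorted):
  0: $eaeedde -> last char: e
  1: aeedde$e -> last char: e
  2: dde$eaee -> last char: e
  3: de$eaeed -> last char: d
  4: e$eaeedd -> last char: d
  5: eaeedde$ -> last char: $
  6: edde$eae -> last char: e
  7: eedde$ea -> last char: a


BWT = eeedd$ea
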